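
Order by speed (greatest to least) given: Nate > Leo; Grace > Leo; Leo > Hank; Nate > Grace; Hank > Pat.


Constraints: Nate > Leo; Grace > Leo; Leo > Hank; Nate > Grace; Hank > Pat
Method: at each step, the next-highest is the one remaining person who never appears on the smaller side of a constraint between remaining people.
  Step 1: remaining {Grace, Pat, Hank, Leo, Nate}; on the smaller side: {Grace, Pat, Hank, Leo} → Nate is next (Nate > Leo; Nate > Grace).
  Step 2: remaining {Grace, Pat, Hank, Leo}; on the smaller side: {Pat, Hank, Leo} → Grace is next (Grace > Leo).
  Step 3: remaining {Pat, Hank, Leo}; on the smaller side: {Pat, Hank} → Leo is next (Leo > Hank).
  Step 4: remaining {Pat, Hank}; on the smaller side: {Pat} → Hank is next (Hank > Pat).
  Step 5: only Pat remains → lowest.
Final ranking (highest to lowest):

Nate > Grace > Leo > Hank > Pat


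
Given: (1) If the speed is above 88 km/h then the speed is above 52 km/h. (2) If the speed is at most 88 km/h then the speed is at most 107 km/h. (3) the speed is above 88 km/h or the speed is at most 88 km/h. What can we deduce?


Constructive dilemma: (P → Q) ∧ (R → S), P ∨ R ⊢ Q ∨ S
Premise 1: the speed is above 88 km/h → the speed is above 52 km/h
Premise 2: the speed is at most 88 km/h → the speed is at most 107 km/h
Premise 3: the speed is above 88 km/h ∨ the speed is at most 88 km/h
Case 1: Assuming the speed is above 88 km/h, then by Premise 1, the speed is above 52 km/h.
Case 2: Assuming the speed is at most 88 km/h, then by Premise 2, the speed is at most 107 km/h.
Since one of the speed is above 88 km/h or the speed is at most 88 km/h must hold, we get the speed is above 52 km/h or the speed is at most 107 km/h.

The speed is above 52 km/h or the speed is at most 107 km/h.


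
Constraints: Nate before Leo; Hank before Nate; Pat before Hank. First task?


Constraints: Nate before Leo; Hank before Nate; Pat before Hank
The first task can have nothing scheduled before it, so it must never appear on the right of a 'before'.
Tasks appearing after some 'before': Leo, Nate, Hank.
The only task not in that list is Pat → it is first.

Pat


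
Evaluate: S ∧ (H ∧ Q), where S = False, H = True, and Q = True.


S = False, H = True, Q = True
Step 1: H ∧ Q = True AND True = True
Step 2: S ∧ True = False AND True = False
AND is true only when ALL operands are true.

False


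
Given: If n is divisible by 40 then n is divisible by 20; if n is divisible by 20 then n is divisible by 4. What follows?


Hypothetical syllogism: P → Q, Q → R ⊢ P → R
Premise 1: n is divisible by 40 → n is divisible by 20
Premise 2: n is divisible by 20 → n is divisible by 4
Chain the implications: the middle term (n is divisible by 20) links the two.
Conclusion: If n is divisible by 40, then n is divisible by 4.

If n is divisible by 40, then n is divisible by 4.


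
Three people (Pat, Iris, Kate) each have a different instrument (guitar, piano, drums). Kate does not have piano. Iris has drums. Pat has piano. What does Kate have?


From clues:
  Pat → piano
  Iris → drums
By elimination, Kate gets the remaining.

guitar


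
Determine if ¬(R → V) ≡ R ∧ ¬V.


Expression 1: ¬(R → V)
Expression 2: R ∧ ¬V
Truth table (R V | Expr1 Expr2):
  T T |   F     F
  T F |   T     T
  F T |   F     F
  F F |   F     F
All 4 rows agree, so the expressions are logically equivalent.

Yes


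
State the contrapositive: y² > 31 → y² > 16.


Original: If y² > 31, then y² > 16
Contrapositive: If ¬Q, then ¬P
Negate Q: not (y² > 16)
Negate P: not (y² > 31)

If not (y² > 16), then not (y² > 31).


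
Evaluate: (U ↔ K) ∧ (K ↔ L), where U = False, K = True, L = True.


U = False, K = True, L = True
Step 1: U ↔ K is true when U and K have the same value. Result: False
Step 2: K ↔ L is true when K and L have the same value. Result: True
Step 3: False ∧ True = False

False


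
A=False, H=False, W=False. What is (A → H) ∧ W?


A = False, H = False, W = False
Expression: (A → H) ∧ W
Step 1: A → H = False → False (false only if A=True, H=False) = True
Step 2: (True) ∧ W = True AND False = False

False


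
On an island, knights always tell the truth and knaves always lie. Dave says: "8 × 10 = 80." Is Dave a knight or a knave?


Statement: "8 × 10 = 80."
Actual: 8 × 10 = 80
Claimed: 80
Statement is TRUE → Dave tells the truth → Knight

Knight


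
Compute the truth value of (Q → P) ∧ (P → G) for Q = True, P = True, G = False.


Q = True, P = True, G = False
Step 1: Q → P is false only when Q=True and P=False. Result: True
Step 2: P → G is false only when P=True and G=False. Result: False
Step 3: True ∧ False = False

False


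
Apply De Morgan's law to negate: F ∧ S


De Morgan's law: ¬(P ∧ Q) ≡ ¬P ∨ ¬Q
¬(F ∧ S) = ¬F ∨ ¬S

¬F ∨ ¬S


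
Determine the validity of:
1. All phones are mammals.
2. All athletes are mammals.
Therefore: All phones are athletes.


Premise 1: All phones are mammals.
Premise 2: All athletes are mammals.
Conclusion: All phones are athletes.
Fallacy: undistributed middle. mammals is predicate in both.
Counterexample: phones and athletes could be disjoint subsets of mammals.

Invalid


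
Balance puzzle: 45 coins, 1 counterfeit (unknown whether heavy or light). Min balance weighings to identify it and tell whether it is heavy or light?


Let n = 45. 90 possibilities (n coins × lighter/heavier); each weighing has 3 outcomes.
Bound for k weighings: say the first weighing puts j coins on each pan. If it tips, the 2j weighed coins remain suspects (each with a known direction) and k-1 weighings give 3^(k-1) outcomes; 3^(k-1) is odd, so 2j ≤ 3^(k-1) - 1. If it balances, the n - 2j unweighed coins remain with direction unknown: 2(n - 2j) ≤ 3^(k-1) - 1 by the same parity argument. Adding, n ≤ (3^(k-1) - 1) + (3^(k-1) - 1)/2 = (3^k - 3)/2, and the classical three-group strategy achieves this (3 coins in 2 weighings, 12 in 3, 39 in 4, 120 in 5).
So we need the smallest k with (3^k - 3)/2 ≥ 45.
k = 4: (3^4 - 3)/2 = 39 < 45 ✗
k = 5: (3^5 - 3)/2 = 120 ≥ 45 ✓

5


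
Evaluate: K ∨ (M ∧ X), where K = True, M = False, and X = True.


K = True, M = False, X = True
Step 1: M ∧ X = False AND True = False
Step 2: K ∨ False = True OR False = True
AND evaluated first (higher precedence); then OR applied.

True


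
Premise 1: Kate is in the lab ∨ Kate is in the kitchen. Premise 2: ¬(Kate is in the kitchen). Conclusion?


Disjunctive syllogism: P ∨ Q, ¬P ⊢ Q
Disjunction: Kate is in the lab ∨ Kate is in the kitchen
We know it is not the case that Kate is in the kitchen.
By disjunctive syllogism, the other disjunct must be true.

Kate is in the lab


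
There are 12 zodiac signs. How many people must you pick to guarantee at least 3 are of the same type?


Pigeonhole: to guarantee k in one of n categories, need (k-1)×n + 1.
k = 3, n = 12
Minimum = (3-1) × 12 + 1 = 2 × 12 + 1

25


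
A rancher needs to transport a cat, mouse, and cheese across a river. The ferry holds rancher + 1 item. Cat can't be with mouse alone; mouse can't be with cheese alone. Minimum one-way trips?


1. rancher+mouse → 2. rancher ← 3. rancher+cat → 4. rancher+mouse ← 5. rancher+cheese → 6. rancher ← 7. rancher+mouse →
Minimum trips = 7

7


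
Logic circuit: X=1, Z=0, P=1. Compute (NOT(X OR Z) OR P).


X OR Z = 1
NOT(1) = 0
0 OR 1 = 1

1


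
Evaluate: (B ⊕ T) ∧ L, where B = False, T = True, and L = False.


B = False, T = True, L = False
Step 1: B ⊕ T = False XOR True = True
Step 2: True ∧ L = True AND False = False
XOR true when exactly one of B,T is true; then AND with L.

False


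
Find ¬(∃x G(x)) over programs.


Original: ∃x G(x)
Rule: ¬∀→∃, ¬∃→∀, negate predicate.
Negation: ∀x ¬G(x)

∀x ¬G(x)


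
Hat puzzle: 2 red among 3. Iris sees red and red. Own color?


Total red = 2, seen red = 2
Own red = 2 - 2 = 0
Iris's hat is blue.

blue


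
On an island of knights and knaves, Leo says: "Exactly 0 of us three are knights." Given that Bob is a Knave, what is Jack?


Leo claims exactly 0 knights among Leo, Bob, Jack.
Given: Bob is a Knave.

Case 1: Leo is a Knight (tells truth)
  Then exactly 0 of the three are knights.
  Counting Leo, Bob: 1 knight(s) so far. Need -1 more → impossible.
Case 2: Leo is a Knave (lies)
  Then the count is NOT 0.
  If Jack = Knave, count = 0 = 0 → claim would be true, contradicts lie.
  If Jack = Knight, count = 1 ≠ 0 → lie confirmed ✓

Jack is a Knight.

Knight


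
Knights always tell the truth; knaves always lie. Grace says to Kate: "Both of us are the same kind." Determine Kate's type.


Grace says: "Both of us are the same kind."
Case 1: Grace is a Knight (truth-teller)
  Statement is true → they ARE the same → Kate is also a Knight
Case 2: Grace is a Knave (liar)
  Statement is false → they are NOT the same → Kate is a Knight
In both cases, Kate is a Knight.

Knight


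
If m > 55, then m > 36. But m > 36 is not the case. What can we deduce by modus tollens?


Modus tollens: P → Q, ¬Q ⊢ ¬P
P: m > 55
Q: m > 36
We have P → Q and Q is false.
By modus tollens, P must be false.

It is not the case that m > 55


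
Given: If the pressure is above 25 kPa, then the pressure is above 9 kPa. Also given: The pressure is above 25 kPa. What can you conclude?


Modus ponens: P → Q, P ⊢ Q
P: the pressure is above 25 kPa
Q: the pressure is above 9 kPa
We have P → Q and P is true.
By modus ponens, Q must be true.

The pressure is above 9 kPa


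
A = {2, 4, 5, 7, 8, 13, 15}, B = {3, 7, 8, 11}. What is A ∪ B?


A = {2, 4, 5, 7, 8, 13, 15}
B = {3, 7, 8, 11}
Operation: union
All elements combined: 2, 3, 4, 5, 7, 8, 11, 13, 15

{2, 3, 4, 5, 7, 8, 11, 13, 15}


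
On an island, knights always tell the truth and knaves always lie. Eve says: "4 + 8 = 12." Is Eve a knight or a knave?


Statement: "4 + 8 = 12."
Actual: 4 + 8 = 12
Claimed: 12
Statement is TRUE → Eve tells the truth → Knight

Knight


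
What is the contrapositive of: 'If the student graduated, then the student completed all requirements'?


Original: If the student graduated, then the student completed all requirements
Contrapositive: If ¬Q, then ¬P
Negate Q: not (the student completed all requirements)
Negate P: not (the student graduated)

If not (the student completed all requirements), then not (the student graduated).


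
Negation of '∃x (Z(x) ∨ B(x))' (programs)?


Original: ∃x (Z(x) ∨ B(x))
Rule: ¬∀→∃, ¬∃→∀, negate predicate.
Negation: ∀x (¬Z(x) ∧ ¬B(x))

∀x (¬Z(x) ∧ ¬B(x))


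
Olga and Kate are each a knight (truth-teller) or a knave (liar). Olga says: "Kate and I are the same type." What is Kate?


Olga says: "Kate and I are the same type."
Case 1: Olga is a Knight (truth-teller)
  Statement is true → they ARE the same → Kate is also a Knight
Case 2: Olga is a Knave (liar)
  Statement is false → they are NOT the same → Kate is a Knight
In both cases, Kate is a Knight.

Knight


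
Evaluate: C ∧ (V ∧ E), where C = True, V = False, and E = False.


C = True, V = False, E = False
Step 1: V ∧ E = False AND False = False
Step 2: C ∧ False = True AND False = False
AND is true only when ALL operands are true.

False


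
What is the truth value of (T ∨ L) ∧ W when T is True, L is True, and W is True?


T = True, L = True, W = True
Step 1: T ∨ L = True OR True = True
Step 2: True ∧ W = True AND True = True
OR is true when at least one operand is true; AND requires both.

True


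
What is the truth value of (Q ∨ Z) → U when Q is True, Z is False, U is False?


Q = True, Z = False, U = False
Step 1: Q ∨ Z = True OR False = True
Step 2: (True) → U: false only when antecedent=True and U=False.
Result: False

False


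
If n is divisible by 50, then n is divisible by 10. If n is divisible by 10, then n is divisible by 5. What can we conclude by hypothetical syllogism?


Hypothetical syllogism: P → Q, Q → R ⊢ P → R
Premise 1: n is divisible by 50 → n is divisible by 10
Premise 2: n is divisible by 10 → n is divisible by 5
Chain the implications: the middle term (n is divisible by 10) links the two.
Conclusion: If n is divisible by 50, then n is divisible by 5.

If n is divisible by 50, then n is divisible by 5.


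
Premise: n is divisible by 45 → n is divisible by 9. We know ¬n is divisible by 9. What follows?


Modus tollens: P → Q, ¬Q ⊢ ¬P
P: n is divisible by 45
Q: n is divisible by 9
We have P → Q and Q is false.
By modus tollens, P must be false.

It is not the case that n is divisible by 45


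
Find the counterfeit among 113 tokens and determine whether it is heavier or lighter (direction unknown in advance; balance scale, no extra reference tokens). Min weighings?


Let n = 113. 226 possibilities (n tokens × lighter/heavier); each weighing has 3 outcomes.
Bound for k weighings: say the first weighing puts j tokens on each pan. If it tips, the 2j weighed tokens remain suspects (each with a known direction) and k-1 weighings give 3^(k-1) outcomes; 3^(k-1) is odd, so 2j ≤ 3^(k-1) - 1. If it balances, the n - 2j unweighed tokens remain with direction unknown: 2(n - 2j) ≤ 3^(k-1) - 1 by the same parity argument. Adding, n ≤ (3^(k-1) - 1) + (3^(k-1) - 1)/2 = (3^k - 3)/2, and the classical three-group strategy achieves this (3 tokens in 2 weighings, 12 in 3, 39 in 4, 120 in 5).
So we need the smallest k with (3^k - 3)/2 ≥ 113.
k = 4: (3^4 - 3)/2 = 39 < 113 ✗
k = 5: (3^5 - 3)/2 = 120 ≥ 113 ✓

5


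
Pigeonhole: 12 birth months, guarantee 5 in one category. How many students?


Pigeonhole: to guarantee k in one of n categories, need (k-1)×n + 1.
k = 5, n = 12
Minimum = (5-1) × 12 + 1 = 4 × 12 + 1

49


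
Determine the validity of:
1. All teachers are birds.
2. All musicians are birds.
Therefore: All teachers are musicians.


Premise 1: All teachers are birds.
Premise 2: All musicians are birds.
Conclusion: All teachers are musicians.
Fallacy: undistributed middle. birds is predicate in both.
Counterexample: teachers and musicians could be disjoint subsets of birds.

Invalid


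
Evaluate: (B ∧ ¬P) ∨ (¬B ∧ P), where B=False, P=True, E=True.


B = False, P = True, E = True
Expression: (B ∧ ¬P) ∨ (¬B ∧ P)
Step 1: ¬P = NOT True = False
Step 2: B ∧ ¬P = False AND False = False
Step 3: ¬B = NOT False = True
Step 4: ¬B ∧ P = True AND True = True
Step 5: (False) ∨ (True) = False OR True = True

True


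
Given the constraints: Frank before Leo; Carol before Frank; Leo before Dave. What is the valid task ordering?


Constraints: Frank before Leo; Carol before Frank; Leo before Dave
Method: repeatedly schedule the remaining task that has no remaining task required before it.
  Step 1: remaining {Leo, Frank, Dave, Carol}; every task except Carol still has a predecessor pending → schedule Carol.
  Step 2: remaining {Leo, Frank, Dave}; every task except Frank still has a predecessor pending → schedule Frank.
  Step 3: remaining {Leo, Dave}; every task except Leo still has a predecessor pending → schedule Leo.
  Step 4: only Dave remains → schedule Dave.
Resulting order:

Carol → Frank → Leo → Dave


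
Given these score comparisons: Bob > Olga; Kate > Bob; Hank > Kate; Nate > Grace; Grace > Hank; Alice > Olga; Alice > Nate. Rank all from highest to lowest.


Constraints: Bob > Olga; Kate > Bob; Hank > Kate; Nate > Grace; Grace > Hank; Alice > Olga; Alice > Nate
Method: at each step, the next-highest is the one remaining person who never appears on the smaller side of a constraint between remaining people.
  Step 1: remaining {Nate, Kate, Alice, Olga, Grace, Hank, Bob}; on the smaller side: {Nate, Kate, Olga, Grace, Hank, Bob} → Alice is next (Alice > Olga; Alice > Nate).
  Step 2: remaining {Nate, Kate, Olga, Grace, Hank, Bob}; on the smaller side: {Kate, Olga, Grace, Hank, Bob} → Nate is next (Nate > Grace).
  Step 3: remaining {Kate, Olga, Grace, Hank, Bob}; on the smaller side: {Kate, Olga, Hank, Bob} → Grace is next (Grace > Hank).
  Step 4: remaining {Kate, Olga, Hank, Bob}; on the smaller side: {Kate, Olga, Bob} → Hank is next (Hank > Kate).
  Step 5: remaining {Kate, Olga, Bob}; on the smaller side: {Olga, Bob} → Kate is next (Kate > Bob).
  Step 6: remaining {Olga, Bob}; on the smaller side: {Olga} → Bob is next (Bob > Olga).
  Step 7: only Olga remains → lowest.
Final ranking (highest to lowest):

Alice > Nate > Grace > Hank > Kate > Bob > Olga


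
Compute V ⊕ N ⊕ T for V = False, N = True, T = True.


V = False, N = True, T = True
Step 1: V ⊕ N = False XOR True = True
Step 2: True ⊕ T = True XOR True = False
XOR is true when an odd number of operands are true.

False


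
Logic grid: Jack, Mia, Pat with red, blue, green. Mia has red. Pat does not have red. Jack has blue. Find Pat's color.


From clues:
  Mia → red
  Jack → blue
By elimination, Pat gets the remaining.

green


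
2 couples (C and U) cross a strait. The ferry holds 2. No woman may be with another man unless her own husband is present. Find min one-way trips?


Label couples C and U.
1. WC+WU → (far: WC,WU; near: HC,HU)
2. WC ←   (far: WU; near: HC,HU,WC)
3. HC+HU → (far: HC,HU,WU; near: WC)
4. HC ←   (far: HU,WU; near: HC,WC)  — HC returns, since WC is alone on near bank
5. HC+WC → (far: all four; near: empty)
Every state respects the constraint.
Minimum trips = 5

5


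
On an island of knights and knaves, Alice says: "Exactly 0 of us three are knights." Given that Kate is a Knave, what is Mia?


Alice claims exactly 0 knights among Alice, Kate, Mia.
Given: Kate is a Knave.

Case 1: Alice is a Knight (tells truth)
  Then exactly 0 of the three are knights.
  Counting Alice, Kate: 1 knight(s) so far. Need -1 more → impossible.
Case 2: Alice is a Knave (lies)
  Then the count is NOT 0.
  If Mia = Knave, count = 0 = 0 → claim would be true, contradicts lie.
  If Mia = Knight, count = 1 ≠ 0 → lie confirmed ✓

Mia is a Knight.

Knight


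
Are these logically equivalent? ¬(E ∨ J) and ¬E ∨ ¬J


Expression 1: ¬(E ∨ J)
Expression 2: ¬E ∨ ¬J
Truth table (E J | Expr1 Expr2):
  T T |   F     F
  T F |   F     T   ← differ
  F T |   F     T   ← differ
  F F |   T     T
Counterexample: E=T, J=F gives Expr1 = F but Expr2 = T, so the expressions are NOT logically equivalent.

No


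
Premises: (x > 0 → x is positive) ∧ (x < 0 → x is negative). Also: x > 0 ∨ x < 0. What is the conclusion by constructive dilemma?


Constructive dilemma: (P → Q) ∧ (R → S), P ∨ R ⊢ Q ∨ S
Premise 1: x > 0 → x is positive
Premise 2: x < 0 → x is negative
Premise 3: x > 0 ∨ x < 0
Case 1: Assuming x > 0, then by Premise 1, x is positive.
Case 2: Assuming x < 0, then by Premise 2, x is negative.
Since one of x > 0 or x < 0 must hold, we get x is positive or x is negative.

x is positive or x is negative.


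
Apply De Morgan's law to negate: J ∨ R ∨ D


De Morgan's law: ¬(P ∨ Q ∨ R) ≡ ¬P ∧ ¬Q ∧ ¬R
¬(J ∨ R ∨ D) = ¬J ∧ ¬R ∧ ¬D

¬J ∧ ¬R ∧ ¬D


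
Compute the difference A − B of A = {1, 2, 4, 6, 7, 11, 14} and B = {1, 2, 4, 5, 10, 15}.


A = {1, 2, 4, 6, 7, 11, 14}
B = {1, 2, 4, 5, 10, 15}
Operation: difference A − B
In A but not B: 6, 7, 11, 14

{6, 7, 11, 14}


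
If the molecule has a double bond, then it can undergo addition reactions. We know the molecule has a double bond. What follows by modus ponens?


Modus ponens: P → Q, P ⊢ Q
P: the molecule has a double bond
Q: it can undergo addition reactions
We have P → Q and P is true.
By modus ponens, Q must be true.

It can undergo addition reactions


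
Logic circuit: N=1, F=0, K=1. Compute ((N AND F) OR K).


N AND F = 1&0 = 0
0 OR 1 = 1

1


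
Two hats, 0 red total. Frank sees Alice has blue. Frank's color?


Total red = 0, Alice = blue
Red accounted for: 0
Remaining for Frank: 0
Frank's hat is blue.

blue


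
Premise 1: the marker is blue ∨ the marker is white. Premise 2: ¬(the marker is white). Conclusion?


Disjunctive syllogism: P ∨ Q, ¬P ⊢ Q
Disjunction: the marker is blue ∨ the marker is white
We know it is not the case that the marker is white.
By disjunctive syllogism, the other disjunct must be true.

The marker is blue


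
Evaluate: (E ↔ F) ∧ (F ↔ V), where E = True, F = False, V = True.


E = True, F = False, V = True
Step 1: E ↔ F is true when E and F have the same value. Result: False
Step 2: F ↔ V is true when F and V have the same value. Result: False
Step 3: False ∧ False = False

False


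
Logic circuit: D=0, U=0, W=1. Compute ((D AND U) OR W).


D AND U = 0&0 = 0
0 OR 1 = 1

1


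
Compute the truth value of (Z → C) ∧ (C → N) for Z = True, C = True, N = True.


Z = True, C = True, N = True
Step 1: Z → C is false only when Z=True and C=False. Result: True
Step 2: C → N is false only when C=True and N=False. Result: True
Step 3: True ∧ True = True

True


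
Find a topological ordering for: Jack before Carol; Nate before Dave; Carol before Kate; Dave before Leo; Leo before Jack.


Constraints: Jack before Carol; Nate before Dave; Carol before Kate; Dave before Leo; Leo before Jack
Method: repeatedly schedule the remaining task that has no remaining task required before it.
  Step 1: remaining {Nate, Dave, Jack, Leo, Carol, Kate}; every task except Nate still has a predecessor pending → schedule Nate.
  Step 2: remaining {Dave, Jack, Leo, Carol, Kate}; every task except Dave still has a predecessor pending → schedule Dave.
  Step 3: remaining {Jack, Leo, Carol, Kate}; every task except Leo still has a predecessor pending → schedule Leo.
  Step 4: remaining {Jack, Carol, Kate}; every task except Jack still has a predecessor pending → schedule Jack.
  Step 5: remaining {Carol, Kate}; every task except Carol still has a predecessor pending → schedule Carol.
  Step 6: only Kate remains → schedule Kate.
Resulting order:

Nate → Dave → Leo → Jack → Carol → Kate


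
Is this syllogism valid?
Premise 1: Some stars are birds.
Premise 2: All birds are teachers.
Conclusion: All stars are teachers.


Premise 1: Some stars are birds.
Premise 2: All birds are teachers.
Conclusion: All stars are teachers.
Fallacy: illicit minor. The minor term (stars) is distributed in the conclusion ('All stars ...') but undistributed in its premise ('Some stars are birds' doesn't cover all stars).
Only 'Some stars are teachers' follows, not 'All'.

Invalid


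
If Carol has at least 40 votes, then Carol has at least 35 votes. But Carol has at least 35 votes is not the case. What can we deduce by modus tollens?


Modus tollens: P → Q, ¬Q ⊢ ¬P
P: Carol has at least 40 votes
Q: Carol has at least 35 votes
We have P → Q and Q is false.
By modus tollens, P must be false.

It is not the case that Carol has at least 40 votes


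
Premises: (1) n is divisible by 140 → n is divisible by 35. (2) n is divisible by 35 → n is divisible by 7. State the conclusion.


Hypothetical syllogism: P → Q, Q → R ⊢ P → R
Premise 1: n is divisible by 140 → n is divisible by 35
Premise 2: n is divisible by 35 → n is divisible by 7
Chain the implications: the middle term (n is divisible by 35) links the two.
Conclusion: If n is divisible by 140, then n is divisible by 7.

If n is divisible by 140, then n is divisible by 7.


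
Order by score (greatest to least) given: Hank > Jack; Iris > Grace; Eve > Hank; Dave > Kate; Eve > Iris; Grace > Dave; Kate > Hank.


Constraints: Hank > Jack; Iris > Grace; Eve > Hank; Dave > Kate; Eve > Iris; Grace > Dave; Kate > Hank
Method: at each step, the next-highest is the one remaining person who never appears on the smaller side of a constraint between remaining people.
  Step 1: remaining {Iris, Jack, Kate, Dave, Eve, Grace, Hank}; on the smaller side: {Iris, Jack, Kate, Dave, Grace, Hank} → Eve is next (Eve > Hank; Eve > Iris).
  Step 2: remaining {Iris, Jack, Kate, Dave, Grace, Hank}; on the smaller side: {Jack, Kate, Dave, Grace, Hank} → Iris is next (Iris > Grace).
  Step 3: remaining {Jack, Kate, Dave, Grace, Hank}; on the smaller side: {Jack, Kate, Dave, Hank} → Grace is next (Grace > Dave).
  Step 4: remaining {Jack, Kate, Dave, Hank}; on the smaller side: {Jack, Kate, Hank} → Dave is next (Dave > Kate).
  Step 5: remaining {Jack, Kate, Hank}; on the smaller side: {Jack, Hank} → Kate is next (Kate > Hank).
  Step 6: remaining {Jack, Hank}; on the smaller side: {Jack} → Hank is next (Hank > Jack).
  Step 7: only Jack remains → lowest.
Final ranking (highest to lowest):

Eve > Iris > Grace > Dave > Kate > Hank > Jack


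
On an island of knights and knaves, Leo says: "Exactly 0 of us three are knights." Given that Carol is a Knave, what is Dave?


Leo claims exactly 0 knights among Leo, Carol, Dave.
Given: Carol is a Knave.

Case 1: Leo is a Knight (tells truth)
  Then exactly 0 of the three are knights.
  Counting Leo, Carol: 1 knight(s) so far. Need -1 more → impossible.
Case 2: Leo is a Knave (lies)
  Then the count is NOT 0.
  If Dave = Knave, count = 0 = 0 → claim would be true, contradicts lie.
  If Dave = Knight, count = 1 ≠ 0 → lie confirmed ✓

Dave is a Knight.

Knight


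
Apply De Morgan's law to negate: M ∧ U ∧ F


De Morgan's law: ¬(P ∧ Q ∧ R) ≡ ¬P ∨ ¬Q ∨ ¬R
¬(M ∧ U ∧ F) = ¬M ∨ ¬U ∨ ¬F

¬M ∨ ¬U ∨ ¬F


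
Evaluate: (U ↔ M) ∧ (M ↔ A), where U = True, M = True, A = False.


U = True, M = True, A = False
Step 1: U ↔ M is true when U and M have the same value. Result: True
Step 2: M ↔ A is true when M and A have the same value. Result: False
Step 3: True ∧ False = False

False


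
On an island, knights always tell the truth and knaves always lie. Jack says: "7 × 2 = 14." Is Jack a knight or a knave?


Statement: "7 × 2 = 14."
Actual: 7 × 2 = 14
Claimed: 14
Statement is TRUE → Jack tells the truth → Knight

Knight


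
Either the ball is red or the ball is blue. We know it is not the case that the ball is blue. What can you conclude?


Disjunctive syllogism: P ∨ Q, ¬P ⊢ Q
Disjunction: the ball is red ∨ the ball is blue
We know it is not the case that the ball is blue.
By disjunctive syllogism, the other disjunct must be true.

The ball is red


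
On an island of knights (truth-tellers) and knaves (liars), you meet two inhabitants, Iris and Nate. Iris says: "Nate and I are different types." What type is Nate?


Iris says: "Nate and I are different types."
Case 1: Iris is a Knight (truth-teller)
  Statement is true → they ARE different → Nate is a Knave
Case 2: Iris is a Knave (liar)
  Statement is false → they are NOT different → Nate is a Knave
In both cases, Nate is a Knave.

Knave


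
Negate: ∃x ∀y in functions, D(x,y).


Original: ∃x ∀y D(x,y)
Rule: ¬∀→∃, ¬∃→∀, negate predicate.
Negation: ∀x ∃y ¬D(x,y)

∀x ∃y ¬D(x,y)


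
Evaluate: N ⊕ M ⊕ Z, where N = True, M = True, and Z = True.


N = True, M = True, Z = True
Step 1: N ⊕ M = True XOR True = False
Step 2: False ⊕ Z = False XOR True = True
XOR is true when an odd number of operands are true.

True


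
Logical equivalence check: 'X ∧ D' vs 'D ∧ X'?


Expression 1: X ∧ D
Expression 2: D ∧ X
Truth table (X D | Expr1 Expr2):
  T T |   T     T
  T F |   F     F
  F T |   F     F
  F F |   F     F
All 4 rows agree, so the expressions are logically equivalent.

Yes


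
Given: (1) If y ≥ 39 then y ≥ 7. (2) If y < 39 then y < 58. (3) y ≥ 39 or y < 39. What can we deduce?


Constructive dilemma: (P → Q) ∧ (R → S), P ∨ R ⊢ Q ∨ S
Premise 1: y ≥ 39 → y ≥ 7
Premise 2: y < 39 → y < 58
Premise 3: y ≥ 39 ∨ y < 39
Case 1: Assuming y ≥ 39, then by Premise 1, y ≥ 7.
Case 2: Assuming y < 39, then by Premise 2, y < 58.
Since one of y ≥ 39 or y < 39 must hold, we get y ≥ 7 or y < 58.

y ≥ 7 or y < 58.


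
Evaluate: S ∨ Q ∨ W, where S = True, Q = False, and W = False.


S = True, Q = False, W = False
Step 1: S ∨ Q = True OR False = True
Step 2: True ∨ W = True OR False = True
OR is true when at least one operand is true.

True


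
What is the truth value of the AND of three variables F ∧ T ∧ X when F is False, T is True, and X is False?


F = False, T = True, X = False
Step 1: F ∧ T = False AND True = False
Step 2: (False) ∧ X = (False) AND False = False
AND is true only when ALL operands are true.

False


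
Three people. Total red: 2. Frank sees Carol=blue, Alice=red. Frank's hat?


Total red = 2, seen red = 1
Own red = 2 - 1 = 1
Frank's hat is red.

red


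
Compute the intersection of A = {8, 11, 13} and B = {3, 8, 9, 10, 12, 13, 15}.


A = {8, 11, 13}
B = {3, 8, 9, 10, 12, 13, 15}
Operation: intersection
Elements in both: 8, 13

{8, 13}


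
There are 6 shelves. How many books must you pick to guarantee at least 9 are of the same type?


Pigeonhole: to guarantee k in one of n categories, need (k-1)×n + 1.
k = 9, n = 6
Minimum = (9-1) × 6 + 1 = 8 × 6 + 1

49


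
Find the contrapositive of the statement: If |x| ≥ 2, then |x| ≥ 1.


Original: If |x| ≥ 2, then |x| ≥ 1
Contrapositive: If ¬Q, then ¬P
Negate Q: not (|x| ≥ 1)
Negate P: not (|x| ≥ 2)

If not (|x| ≥ 1), then not (|x| ≥ 2).


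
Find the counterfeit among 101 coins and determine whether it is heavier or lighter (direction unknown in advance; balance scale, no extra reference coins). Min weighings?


Let n = 101. 202 possibilities (n coins × lighter/heavier); each weighing has 3 outcomes.
Bound for k weighings: say the first weighing puts j coins on each pan. If it tips, the 2j weighed coins remain suspects (each with a known direction) and k-1 weighings give 3^(k-1) outcomes; 3^(k-1) is odd, so 2j ≤ 3^(k-1) - 1. If it balances, the n - 2j unweighed coins remain with direction unknown: 2(n - 2j) ≤ 3^(k-1) - 1 by the same parity argument. Adding, n ≤ (3^(k-1) - 1) + (3^(k-1) - 1)/2 = (3^k - 3)/2, and the classical three-group strategy achieves this (3 coins in 2 weighings, 12 in 3, 39 in 4, 120 in 5).
So we need the smallest k with (3^k - 3)/2 ≥ 101.
k = 4: (3^4 - 3)/2 = 39 < 101 ✗
k = 5: (3^5 - 3)/2 = 120 ≥ 101 ✓

5


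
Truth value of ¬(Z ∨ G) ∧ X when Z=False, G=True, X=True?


Z = False, G = True, X = True
Expression: ¬(Z ∨ G) ∧ X
Step 1: Z ∨ G = False OR True = True
Step 2: ¬(Z ∨ G) = NOT True = False
Step 3: (False) ∧ X = False AND True = False

False


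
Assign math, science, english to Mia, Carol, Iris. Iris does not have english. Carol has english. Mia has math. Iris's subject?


From clues:
  Carol → english
  Mia → math
By elimination, Iris gets the remaining.

science


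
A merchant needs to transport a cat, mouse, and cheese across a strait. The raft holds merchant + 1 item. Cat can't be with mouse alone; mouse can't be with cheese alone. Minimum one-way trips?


1. merchant+mouse → 2. merchant ← 3. merchant+cat → 4. merchant+mouse ← 5. merchant+cheese → 6. merchant ← 7. merchant+mouse →
Minimum trips = 7

7


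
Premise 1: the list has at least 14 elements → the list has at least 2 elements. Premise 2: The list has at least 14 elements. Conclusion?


Modus ponens: P → Q, P ⊢ Q
P: the list has at least 14 elements
Q: the list has at least 2 elements
We have P → Q and P is true.
By modus ponens, Q must be true.

The list has at least 2 elements


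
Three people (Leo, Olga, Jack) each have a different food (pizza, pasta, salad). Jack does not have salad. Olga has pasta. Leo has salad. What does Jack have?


From clues:
  Leo → salad
  Olga → pasta
By elimination, Jack gets the remaining.

pizza


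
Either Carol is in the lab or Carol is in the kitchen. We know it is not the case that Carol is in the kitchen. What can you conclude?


Disjunctive syllogism: P ∨ Q, ¬P ⊢ Q
Disjunction: Carol is in the lab ∨ Carol is in the kitchen
We know it is not the case that Carol is in the kitchen.
By disjunctive syllogism, the other disjunct must be true.

Carol is in the lab


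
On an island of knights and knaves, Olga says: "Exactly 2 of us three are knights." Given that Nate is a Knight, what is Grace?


Olga claims exactly 2 knights among Olga, Nate, Grace.
Given: Nate is a Knight.

Case 1: Olga is a Knight (tells truth)
  Then exactly 2 of the three are knights.
  Counting Olga, Nate: 2 knight(s) so far. Need 0 more → Grace = Knave.
Case 2: Olga is a Knave (lies)
  Then the count is NOT 2.
  If Grace = Knight, count = 2 = 2 → claim would be true, contradicts lie.
  If Grace = Knave, count = 1 ≠ 2 → lie confirmed ✓

Grace is a Knave.

Knave


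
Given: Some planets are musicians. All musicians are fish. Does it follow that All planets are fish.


Premise 1: Some planets are musicians.
Premise 2: All musicians are fish.
Conclusion: All planets are fish.
Fallacy: illicit minor. The minor term (planets) is distributed in the conclusion ('All planets ...') but undistributed in its premise ('Some planets are musicians' doesn't cover all planets).
Only 'Some planets are fish' follows, not 'All'.

Invalid


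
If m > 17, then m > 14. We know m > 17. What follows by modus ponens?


Modus ponens: P → Q, P ⊢ Q
P: m > 17
Q: m > 14
We have P → Q and P is true.
By modus ponens, Q must be true.

m > 14


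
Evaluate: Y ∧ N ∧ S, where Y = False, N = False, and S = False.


Y = False, N = False, S = False
Step 1: Y ∧ N = False AND False = False
Step 2: (False) ∧ S = (False) AND False = False
AND is true only when ALL operands are true.

False


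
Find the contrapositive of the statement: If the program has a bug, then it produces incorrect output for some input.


Original: If the program has a bug, then it produces incorrect output for some input
Contrapositive: If ¬Q, then ¬P
Negate Q: not (it produces incorrect output for some input)
Negate P: not (the program has a bug)

If not (it produces incorrect output for some input), then not (the program has a bug).


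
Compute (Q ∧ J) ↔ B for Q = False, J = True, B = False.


Q = False, J = True, B = False
Step 1: Q ∧ J = False AND True = False
Step 2: (False) ↔ B: true when both sides have same truth value.
Result: False ↔ False = True

True


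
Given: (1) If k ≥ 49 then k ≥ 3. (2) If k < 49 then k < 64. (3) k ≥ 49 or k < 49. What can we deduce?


Constructive dilemma: (P → Q) ∧ (R → S), P ∨ R ⊢ Q ∨ S
Premise 1: k ≥ 49 → k ≥ 3
Premise 2: k < 49 → k < 64
Premise 3: k ≥ 49 ∨ k < 49
Case 1: Assuming k ≥ 49, then by Premise 1, k ≥ 3.
Case 2: Assuming k < 49, then by Premise 2, k < 64.
Since one of k ≥ 49 or k < 49 must hold, we get k ≥ 3 or k < 64.

k ≥ 3 or k < 64.


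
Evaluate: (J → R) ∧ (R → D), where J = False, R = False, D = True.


J = False, R = False, D = True
Step 1: J → R is false only when J=True and R=False. Result: True
Step 2: R → D is false only when R=True and D=False. Result: True
Step 3: True ∧ True = True

True


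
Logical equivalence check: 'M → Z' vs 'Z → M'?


Expression 1: M → Z
Expression 2: Z → M
Truth table (M Z | Expr1 Expr2):
  T T |   T     T
  T F |   F     T   ← differ
  F T |   T     F   ← differ
  F F |   T     T
Counterexample: M=T, Z=F gives Expr1 = F but Expr2 = T, so the expressions are NOT logically equivalent.

No


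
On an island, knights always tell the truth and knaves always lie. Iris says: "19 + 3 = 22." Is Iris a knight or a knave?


Statement: "19 + 3 = 22."
Actual: 19 + 3 = 22
Claimed: 22
Statement is TRUE → Iris tells the truth → Knight

Knight


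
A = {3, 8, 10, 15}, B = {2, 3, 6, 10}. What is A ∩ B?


A = {3, 8, 10, 15}
B = {2, 3, 6, 10}
Operation: intersection
Elements in both: 3, 10

{3, 10}


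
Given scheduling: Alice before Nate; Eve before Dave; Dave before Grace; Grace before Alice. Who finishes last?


Constraints: Alice before Nate; Eve before Dave; Dave before Grace; Grace before Alice
The last task can have nothing scheduled after it, so it must never appear on the left of a 'before'.
Tasks appearing before some other task: Alice, Eve, Dave, Grace.
The only task not in that list is Nate → it is last.

Nate


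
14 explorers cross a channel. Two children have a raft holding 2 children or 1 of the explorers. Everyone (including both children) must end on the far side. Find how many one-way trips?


Per crossing of one of the explorers: children→, one←, one of the explorers→, one← = 4 trips
14 × 4 = 56, + 1 final children→ = 57
Minimum trips = 57

57


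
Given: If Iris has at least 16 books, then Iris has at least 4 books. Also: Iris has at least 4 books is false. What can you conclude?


Modus tollens: P → Q, ¬Q ⊢ ¬P
P: Iris has at least 16 books
Q: Iris has at least 4 books
We have P → Q and Q is false.
By modus tollens, P must be false.

It is not the case that Iris has at least 16 books


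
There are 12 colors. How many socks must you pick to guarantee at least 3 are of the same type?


Pigeonhole: to guarantee k in one of n categories, need (k-1)×n + 1.
k = 3, n = 12
Minimum = (3-1) × 12 + 1 = 2 × 12 + 1

25


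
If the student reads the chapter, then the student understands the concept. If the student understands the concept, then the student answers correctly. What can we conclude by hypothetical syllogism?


Hypothetical syllogism: P → Q, Q → R ⊢ P → R
Premise 1: the student reads the chapter → the student understands the concept
Premise 2: the student understands the concept → the student answers correctly
Chain the implications: the middle term (the student understands the concept) links the two.
Conclusion: If the student reads the chapter, then the student answers correctly.

If the student reads the chapter, then the student answers correctly.


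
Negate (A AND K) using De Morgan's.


De Morgan's law: ¬(P ∧ Q) ≡ ¬P ∨ ¬Q
¬(A ∧ K) = ¬A ∨ ¬K

¬A ∨ ¬K


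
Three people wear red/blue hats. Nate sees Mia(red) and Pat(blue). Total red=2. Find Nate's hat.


Total red = 2, seen red = 1
Own red = 2 - 1 = 1
Nate's hat is red.

red


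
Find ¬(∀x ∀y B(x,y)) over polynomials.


Original: ∀x ∀y B(x,y)
Rule: ¬∀→∃, ¬∃→∀, negate predicate.
Negation: ∃x ∃y ¬B(x,y)

∃x ∃y ¬B(x,y)


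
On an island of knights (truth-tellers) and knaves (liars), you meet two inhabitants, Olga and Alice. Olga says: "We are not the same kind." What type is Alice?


Olga says: "We are not the same kind."
Case 1: Olga is a Knight (truth-teller)
  Statement is true → they ARE different → Alice is a Knave
Case 2: Olga is a Knave (liar)
  Statement is false → they are NOT different → Alice is a Knave
In both cases, Alice is a Knave.

Knave


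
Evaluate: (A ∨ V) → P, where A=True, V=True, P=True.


A = True, V = True, P = True
Expression: (A ∨ V) → P
Step 1: A ∨ V = True OR True = True
Step 2: (True) → P = True → True (false only if antecedent True and consequent False) = True

True


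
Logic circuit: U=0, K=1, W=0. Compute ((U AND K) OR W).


U AND K = 0&1 = 0
0 OR 0 = 0

0


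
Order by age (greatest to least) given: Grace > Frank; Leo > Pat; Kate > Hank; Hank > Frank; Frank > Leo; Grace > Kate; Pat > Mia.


Constraints: Grace > Frank; Leo > Pat; Kate > Hank; Hank > Frank; Frank > Leo; Grace > Kate; Pat > Mia
Method: at each step, the next-highest is the one remaining person who never appears on the smaller side of a constraint between remaining people.
  Step 1: remaining {Hank, Frank, Leo, Kate, Grace, Mia, Pat}; on the smaller side: {Hank, Frank, Leo, Kate, Mia, Pat} → Grace is next (Grace > Frank; Grace > Kate).
  Step 2: remaining {Hank, Frank, Leo, Kate, Mia, Pat}; on the smaller side: {Hank, Frank, Leo, Mia, Pat} → Kate is next (Kate > Hank).
  Step 3: remaining {Hank, Frank, Leo, Mia, Pat}; on the smaller side: {Frank, Leo, Mia, Pat} → Hank is next (Hank > Frank).
  Step 4: remaining {Frank, Leo, Mia, Pat}; on the smaller side: {Leo, Mia, Pat} → Frank is next (Frank > Leo).
  Step 5: remaining {Leo, Mia, Pat}; on the smaller side: {Mia, Pat} → Leo is next (Leo > Pat).
  Step 6: remaining {Mia, Pat}; on the smaller side: {Mia} → Pat is next (Pat > Mia).
  Step 7: only Mia remains → lowest.
Final ranking (highest to lowest):

Grace > Kate > Hank > Frank > Leo > Pat > Mia
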